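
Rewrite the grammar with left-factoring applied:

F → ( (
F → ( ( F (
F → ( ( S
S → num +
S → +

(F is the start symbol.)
F → ( ( F'
F' → ε
F' → F (
F' → S
S → num +
S → +

Left-factoring transforms A → αβ₁ | αβ₂ into A → αA' and A' → β₁ | β₂
(α is the longest common prefix among the alternatives). Repeat until
no nonterminal has two alternatives with a common prefix.

Round 1: F has alternatives sharing prefix '( ('. Introduce F': F → ( ( F'
  Add: F' → ε
  Add: F' → F (
  Add: F' → S

No remaining common prefixes — done.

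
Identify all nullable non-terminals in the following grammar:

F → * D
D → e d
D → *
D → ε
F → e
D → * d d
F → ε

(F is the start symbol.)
{ 'D', 'F' }

A non-terminal is nullable if it can derive ε (the empty string): either it has an ε-production, or it has a production whose right-hand side consists entirely of nullable non-terminals.

ε-productions: D → ε, F → ε
So D, F are immediately nullable.
Every non-terminal is now nullable.
Nullable = { 'D', 'F' }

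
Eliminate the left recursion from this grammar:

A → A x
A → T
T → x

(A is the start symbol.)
A → T A'
A' → x A'
A' → ε
T → x

A is directly left-recursive. The standard transformation for
  A → A α₁ | ... | A α_m | β₁ | ... | β_n
is
  A  → β₁ A' | ... | β_n A'
  A' → α₁ A' | ... | α_m A' | ε

A → T becomes A → T A'
A → A x becomes A' → x A'
Add A' → ε

Productions for other non-terminals are unchanged:
  T → x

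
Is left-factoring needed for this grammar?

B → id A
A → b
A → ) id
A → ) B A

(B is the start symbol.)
Left-factoring is needed when two productions for the same non-terminal
share a common prefix on the right-hand side.

Productions for A:
  A → b
  A → ) id
  A → ) B A

Found common prefix ')' in productions for A

Answer: Yes, A has productions with common prefix ')'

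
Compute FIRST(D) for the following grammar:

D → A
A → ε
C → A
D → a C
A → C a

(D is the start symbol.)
To compute FIRST(D), examine every production with D on the left-hand side, reading each right-hand side left to right until a non-nullable symbol is reached.

FIRST sets of the other non-terminals involved (by the same procedure, iterated to a fixed point):
  FIRST(A) = { 'a', ε }

From D → A:
  - A is a non-terminal: add FIRST(A) \ {ε} = { 'a' }
    A is nullable and nothing follows, so the whole right-hand side can vanish: ε ∈ FIRST(D)
From D → a C:
  - a is a terminal: add 'a' and stop

Collecting: FIRST(D) = { 'a', ε }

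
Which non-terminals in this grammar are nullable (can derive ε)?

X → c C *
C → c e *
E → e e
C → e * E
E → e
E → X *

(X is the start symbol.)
A non-terminal is nullable if it can derive ε (the empty string): either it has an ε-production, or it has a production whose right-hand side consists entirely of nullable non-terminals.

There are no ε-productions, so no non-terminal can derive ε.
No non-terminals are nullable.

Answer: None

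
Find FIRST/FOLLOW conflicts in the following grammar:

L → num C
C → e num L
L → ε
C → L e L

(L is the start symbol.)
No FIRST/FOLLOW conflicts.

Nullable non-terminals: L.

L: nullable alternative(s) L → ε; FOLLOW(L) = { $, 'e' }
  L → num C: FIRST \ {ε} = { 'num' } — disjoint from FOLLOW(L)
  L → ε: FIRST \ {ε} = { } — this is the only nullable alternative, skip

C has no nullable alternative, so no FIRST/FOLLOW check is needed there.

No FIRST/FOLLOW conflicts found.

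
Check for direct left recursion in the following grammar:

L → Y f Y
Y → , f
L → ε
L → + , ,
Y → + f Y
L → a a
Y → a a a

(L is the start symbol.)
L → Y f Y: starts with Y
Y → , f: starts with ','
L → ε: starts with ε
L → + , ,: starts with '+'
Y → + f Y: starts with '+'
L → a a: starts with a
Y → a a a: starts with a

No direct left recursion found.

Answer: No direct left recursion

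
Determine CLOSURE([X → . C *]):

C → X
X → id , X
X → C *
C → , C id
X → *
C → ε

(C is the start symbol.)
{ [C → . , C id], [C → . X], [C → .], [X → . *], [X → . C *], [X → . id , X] }

To compute CLOSURE, for each item [A → α.Bβ] where B is a non-terminal, add [B → .γ] for all productions B → γ; repeat for the newly added items until nothing changes.

Start with: [X → . C *]
  [X → . C *] has the dot before C: add [C → . X], [C → . , C id], [C → .]
  [C → . X] has the dot before X: add [X → . id , X], [X → . *]
No further items can be added.

CLOSURE = { [C → . , C id], [C → . X], [C → .], [X → . *], [X → . C *], [X → . id , X] }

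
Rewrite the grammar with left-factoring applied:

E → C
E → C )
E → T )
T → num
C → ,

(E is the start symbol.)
Left-factoring transforms A → αβ₁ | αβ₂ into A → αA' and A' → β₁ | β₂
(α is the longest common prefix among the alternatives). Repeat until
no nonterminal has two alternatives with a common prefix.

Round 1: E has alternatives sharing prefix 'C'. Introduce E': E → C E'
  Add: E' → ε
  Add: E' → )

No remaining common prefixes — done.

Resulting grammar:
E → C E'
E' → ε
E' → )
E → T )
T → num
C → ,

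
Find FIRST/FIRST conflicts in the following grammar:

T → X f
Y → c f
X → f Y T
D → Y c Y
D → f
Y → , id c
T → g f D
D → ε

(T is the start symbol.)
No FIRST/FIRST conflicts.

A FIRST/FIRST conflict occurs when two productions N → α and N → β for the same non-terminal have FIRST(α) ∩ FIRST(β) ≠ ∅ (with ε ∈ FIRST of a nullable right-hand side, so two nullable alternatives also conflict).

FIRST sets of the non-terminals at (or reachable through a nullable prefix from) the front of some alternative:
  FIRST(X) = { 'f' }
  FIRST(Y) = { ',', 'c' }

Productions for T:
  T → X f: FIRST = { 'f' }
  T → g f D: FIRST = { 'g' }
Productions for Y:
  Y → c f: FIRST = { 'c' }
  Y → , id c: FIRST = { ',' }
Productions for D:
  D → Y c Y: FIRST = { ',', 'c' }
  D → f: FIRST = { 'f' }
  D → ε: FIRST = { ε }
X has only one production, so no FIRST/FIRST conflict is possible there.

All alternatives of each non-terminal have pairwise disjoint FIRST sets.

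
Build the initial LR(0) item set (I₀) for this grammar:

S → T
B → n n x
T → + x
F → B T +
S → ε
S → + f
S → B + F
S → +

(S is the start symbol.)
{ [B → . n n x], [S → . + f], [S → . +], [S → . B + F], [S → . T], [S → .], [S' → . S], [T → . + x] }

First, augment the grammar with S' → S
I₀ = CLOSURE({ [S' → . S] }):
  [S' → . S] has the dot before S: add [S → . T], [S → .], [S → . + f], [S → . B + F], [S → . +]
  [S → . T] has the dot before T: add [T → . + x]
  [S → . B + F] has the dot before B: add [B → . n n x]
No further items can be added.

I₀ = { [B → . n n x], [S → . + f], [S → . +], [S → . B + F], [S → . T], [S → .], [S' → . S], [T → . + x] }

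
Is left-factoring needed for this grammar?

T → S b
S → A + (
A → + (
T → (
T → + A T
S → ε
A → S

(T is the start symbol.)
No, left-factoring is not needed

Left-factoring is needed when two productions for the same non-terminal
share a common prefix on the right-hand side.

Productions for T:
  T → S b
  T → (
  T → + A T
Productions for S:
  S → A + (
  S → ε
Productions for A:
  A → + (
  A → S

No common prefixes found.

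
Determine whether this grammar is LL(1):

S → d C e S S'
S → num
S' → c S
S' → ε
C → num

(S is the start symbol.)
No. Predict set conflict for S': { 'c' }

Relevant sets:
  FOLLOW(S') = { $, 'c' }

For S:
  PREDICT(S → d C e S S') = { 'd' }
  PREDICT(S → num) = { 'num' }
For S':
  PREDICT(S' → c S) = { 'c' }
  PREDICT(S' → ε) = { $, 'c' }
C has a single production, so nothing to check there.

Conflict found: Predict set conflict for S': { 'c' }
The grammar is NOT LL(1).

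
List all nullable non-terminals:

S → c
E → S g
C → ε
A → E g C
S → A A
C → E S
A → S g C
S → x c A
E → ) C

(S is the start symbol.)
{ 'C' }

ε-productions: C → ε
So C is immediately nullable.
No further non-terminal can be added: every production for the remaining non-terminals contains a terminal or a non-nullable non-terminal.
Nullable = { 'C' }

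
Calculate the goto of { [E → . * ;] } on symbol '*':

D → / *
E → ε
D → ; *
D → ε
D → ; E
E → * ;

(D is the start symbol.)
GOTO(I, '*') = CLOSURE({ [A → αX.β] : [A → α.Xβ] ∈ I, X = '*' })

Items with dot before '*', with the dot advanced:
  [E → . * ;] → [E → * . ;]
Closure adds nothing (no advanced item has the dot before a non-terminal).

GOTO = { [E → * . ;] }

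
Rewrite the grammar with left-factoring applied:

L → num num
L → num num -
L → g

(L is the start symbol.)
L → num num L'
L' → ε
L' → -
L → g

Left-factoring transforms A → αβ₁ | αβ₂ into A → αA' and A' → β₁ | β₂
(α is the longest common prefix among the alternatives). Repeat until
no nonterminal has two alternatives with a common prefix.

Round 1: L has alternatives sharing prefix 'num num'. Introduce L': L → num num L'
  Add: L' → ε
  Add: L' → -

No remaining common prefixes — done.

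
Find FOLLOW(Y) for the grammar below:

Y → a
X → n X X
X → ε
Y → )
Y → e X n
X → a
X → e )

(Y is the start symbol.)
{ $ }

To compute FOLLOW(Y), find every occurrence of Y on a right-hand side N → α Y β: add FIRST(β) \ {ε}, and if β is empty or nullable also add FOLLOW(N). Iterate to a fixed point.

Y is the start symbol, so $ ∈ FOLLOW(Y).
Y does not occur on any right-hand side.

Taking the union: FOLLOW(Y) = { $ }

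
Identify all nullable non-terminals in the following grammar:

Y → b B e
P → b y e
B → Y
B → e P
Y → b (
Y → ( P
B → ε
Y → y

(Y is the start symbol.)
{ 'B' }

A non-terminal is nullable if it can derive ε (the empty string): either it has an ε-production, or it has a production whose right-hand side consists entirely of nullable non-terminals.

ε-productions: B → ε
So B is immediately nullable.
No further non-terminal can be added: every production for the remaining non-terminals contains a terminal or a non-nullable non-terminal.
Nullable = { 'B' }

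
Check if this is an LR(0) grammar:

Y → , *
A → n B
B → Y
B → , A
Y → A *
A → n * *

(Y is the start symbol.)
Yes, the grammar is LR(0)

A grammar is LR(0) if no state in the canonical LR(0) collection has:
  - both a shift item (dot before a terminal) and a complete item (shift-reduce conflict), or
  - two or more complete items (reduce-reduce conflict; the accept item [Y' → Y .] counts as a complete item here).

Augment with Y' → Y and build the canonical LR(0) collection (I0 = CLOSURE({[Y' → . Y]}), then GOTO on every symbol after a dot until no new states appear). It has 13 states:
  I0: { [A → . n * *], [A → . n B], [Y → . , *], [Y → . A *], [Y' → . Y] }  — shift
  I1: { [Y → , . *] }  — shift
  I2: { [Y → A . *] }  — shift
  I3: { [Y' → Y .] }  — accept
  I4: { [A → . n * *], [A → . n B], [A → n . * *], [A → n . B], [B → . , A], [B → . Y], [Y → . , *], [Y → . A *] }  — shift
  I5: { [A → n * . *] }  — shift
  I6: { [A → . n * *], [A → . n B], [B → , . A], [Y → , . *] }  — shift
  I7: { [A → n B .] }  — reduce
  I8: { [B → Y .] }  — reduce
  I9: { [Y → , * .] }  — reduce
  I10: { [B → , A .] }  — reduce
  I11: { [A → n * * .] }  — reduce
  I12: { [Y → A * .] }  — reduce

Every state is either a pure shift/goto state or contains exactly one complete item and nothing to shift — no conflicts. The grammar is LR(0).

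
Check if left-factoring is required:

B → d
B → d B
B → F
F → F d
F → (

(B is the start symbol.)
Yes, B has productions with common prefix 'd'

Left-factoring is needed when two productions for the same non-terminal
share a common prefix on the right-hand side.

Productions for B:
  B → d
  B → d B
  B → F
Productions for F:
  F → F d
  F → (

Found common prefix 'd' in productions for B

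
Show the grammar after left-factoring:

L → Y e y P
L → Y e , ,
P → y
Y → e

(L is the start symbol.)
Left-factoring transforms A → αβ₁ | αβ₂ into A → αA' and A' → β₁ | β₂
(α is the longest common prefix among the alternatives). Repeat until
no nonterminal has two alternatives with a common prefix.

Round 1: L has alternatives sharing prefix 'Y e'. Introduce L': L → Y e L'
  Add: L' → y P
  Add: L' → , ,

No remaining common prefixes — done.

Resulting grammar:
L → Y e L'
L' → y P
L' → , ,
P → y
Y → e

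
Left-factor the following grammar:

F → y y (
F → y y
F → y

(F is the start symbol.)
Left-factoring transforms A → αβ₁ | αβ₂ into A → αA' and A' → β₁ | β₂
(α is the longest common prefix among the alternatives). Repeat until
no nonterminal has two alternatives with a common prefix.

Round 1: F has alternatives sharing prefix 'y'. Introduce F': F → y F'
  Add: F' → y (
  Add: F' → y
  Add: F' → ε

Round 2: F' has alternatives sharing prefix 'y'. Introduce F'': F' → y F''
  Add: F'' → (
  Add: F'' → ε

No remaining common prefixes — done.

Resulting grammar:
F → y F'
F' → y F''
F'' → (
F'' → ε
F' → ε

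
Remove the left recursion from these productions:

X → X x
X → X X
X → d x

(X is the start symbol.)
X → d x X'
X' → x X'
X' → X X'
X' → ε

X is directly left-recursive. The standard transformation for
  A → A α₁ | ... | A α_m | β₁ | ... | β_n
is
  A  → β₁ A' | ... | β_n A'
  A' → α₁ A' | ... | α_m A' | ε

X → d x becomes X → d x X'
X → X x becomes X' → x X'
X → X X becomes X' → X X'
Add X' → ε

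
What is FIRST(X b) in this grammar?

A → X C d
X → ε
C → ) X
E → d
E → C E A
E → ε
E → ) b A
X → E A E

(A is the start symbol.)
FIRST sets of the non-terminals involved (from the grammar, by fixed-point iteration):
  FIRST(X) = { ')', 'd', ε }

To compute FIRST(X b), process the symbols left to right:
Symbol X is a non-terminal. Add FIRST(X) \ {ε} = { ')', 'd' }
X is nullable (ε ∈ FIRST(X)), continue to the next symbol.
Symbol b is a terminal. Add 'b' and stop.
FIRST(X b) = { ')', 'b', 'd' }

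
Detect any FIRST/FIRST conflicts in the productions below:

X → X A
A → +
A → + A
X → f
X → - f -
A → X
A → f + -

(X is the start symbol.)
Yes. X → X A / X → f on { 'f' }; X → X A / X → '-' f '-' on { '-' }; A → '+' / A → '+' A on { '+' }; A → X / A → f '+' '-' on { 'f' }

A FIRST/FIRST conflict occurs when two productions N → α and N → β for the same non-terminal have FIRST(α) ∩ FIRST(β) ≠ ∅ (with ε ∈ FIRST of a nullable right-hand side, so two nullable alternatives also conflict).

FIRST sets of the non-terminals at (or reachable through a nullable prefix from) the front of some alternative:
  FIRST(X) = { '-', 'f' }

Productions for X:
  X → X A: FIRST = { '-', 'f' }
  X → f: FIRST = { 'f' }
  X → - f -: FIRST = { '-' }
Productions for A:
  A → +: FIRST = { '+' }
  A → + A: FIRST = { '+' }
  A → X: FIRST = { '-', 'f' }
  A → f + -: FIRST = { 'f' }

Conflict for X: X → X A and X → f
  Overlap: { 'f' }
Conflict for X: X → X A and X → - f -
  Overlap: { '-' }
Conflict for A: A → + and A → + A
  Overlap: { '+' }
Conflict for A: A → X and A → f + -
  Overlap: { 'f' }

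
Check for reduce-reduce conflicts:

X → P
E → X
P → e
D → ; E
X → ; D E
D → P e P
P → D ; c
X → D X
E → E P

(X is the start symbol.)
Yes — I19: [E → X .] vs [X → D X .]

A reduce-reduce conflict occurs when an LR(0) state has two complete items [A → α .] and [B → β .] — both call for a reduction, and with no lookahead the parser cannot choose between them.

Augment with X' → X and build the canonical LR(0) collection (I0 = CLOSURE({[X' → . X]}), then GOTO on every symbol after a dot until no new states appear). It has 20 states:
  I0: { [D → . ; E], [D → . P e P], [P → . D ; c], [P → . e], [X → . ; D E], [X → . D X], [X → . P], [X' → . X] }  — shift
  I1: { [D → . ; E], [D → . P e P], [D → ; . E], [E → . E P], [E → . X], [P → . D ; c], [P → . e], [X → . ; D E], [X → . D X], [X → . P], [X → ; . D E] }  — shift
  I2: { [D → . ; E], [D → . P e P], [P → . D ; c], [P → . e], [P → D . ; c], [X → . ; D E], [X → . D X], [X → . P], [X → D . X] }  — shift
  I3: { [D → P . e P], [X → P .] }  — shift, reduce
  I4: { [X' → X .] }  — accept
  I5: { [P → e .] }  — reduce
  I6: { [D → . ; E], [D → . P e P], [D → P e . P], [P → . D ; c], [P → . e] }  — shift
  I7: { [D → . ; E], [D → . P e P], [D → ; . E], [E → . E P], [E → . X], [P → . D ; c], [P → . e], [X → . ; D E], [X → . D X], [X → . P] }  — shift
  I8: { [P → D . ; c] }  — shift
  I9: { [D → P . e P], [D → P e P .] }  — shift, reduce
  I10: { [P → D ; . c] }  — shift
  I11: { [P → D ; c .] }  — reduce
  I12: { [D → . ; E], [D → . P e P], [D → ; E .], [E → E . P], [P → . D ; c], [P → . e] }  — shift, reduce
  I13: { [E → X .] }  — reduce
  I14: { [D → P . e P], [E → E P .] }  — shift, reduce
  I15: { [D → . ; E], [D → . P e P], [D → ; . E], [E → . E P], [E → . X], [P → . D ; c], [P → . e], [P → D ; . c], [X → . ; D E], [X → . D X], [X → . P], [X → ; . D E] }  — shift
  I16: { [X → D X .] }  — reduce
  I17: { [D → . ; E], [D → . P e P], [E → . E P], [E → . X], [P → . D ; c], [P → . e], [P → D . ; c], [X → . ; D E], [X → . D X], [X → . P], [X → ; D . E], [X → D . X] }  — shift
  I18: { [D → . ; E], [D → . P e P], [E → E . P], [P → . D ; c], [P → . e], [X → ; D E .] }  — shift, reduce
  I19: { [E → X .], [X → D X .] }  — 2 reduces

I19 contains complete items [E → X .], [X → D X .] — reduce-reduce conflict.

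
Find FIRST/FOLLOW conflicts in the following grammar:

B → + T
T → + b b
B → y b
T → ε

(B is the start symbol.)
A FIRST/FOLLOW conflict occurs when a non-terminal N has a nullable alternative N → β (β ⇒* ε) and another alternative N → α with FIRST(α) ∩ FOLLOW(N) ≠ ∅: on such a lookahead the parser cannot decide between expanding α and letting N vanish via β.

Nullable non-terminals: T.

T: nullable alternative(s) T → ε; FOLLOW(T) = { $ }
  T → + b b: FIRST \ {ε} = { '+' } — disjoint from FOLLOW(T)
  T → ε: FIRST \ {ε} = { } — this is the only nullable alternative, skip

B has no nullable alternative, so no FIRST/FOLLOW check is needed there.

No FIRST/FOLLOW conflicts found.

Answer: No FIRST/FOLLOW conflicts.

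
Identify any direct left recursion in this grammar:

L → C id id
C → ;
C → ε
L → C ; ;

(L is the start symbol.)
Direct left recursion occurs when N → N α for some non-terminal N (the right-hand side begins with the left-hand side itself).

L → C id id: starts with C
C → ;: starts with ';'
C → ε: starts with ε
L → C ; ;: starts with C

No direct left recursion found.

Answer: No direct left recursion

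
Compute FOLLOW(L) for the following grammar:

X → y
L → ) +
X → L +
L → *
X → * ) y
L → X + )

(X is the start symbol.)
{ '+' }

To compute FOLLOW(L), find every occurrence of L on a right-hand side N → α L β: add FIRST(β) \ {ε}, and if β is empty or nullable also add FOLLOW(N). Iterate to a fixed point.

In X → L +: L is followed by '+', add FIRST('+') \ {ε} = { '+' }

Taking the union: FOLLOW(L) = { '+' }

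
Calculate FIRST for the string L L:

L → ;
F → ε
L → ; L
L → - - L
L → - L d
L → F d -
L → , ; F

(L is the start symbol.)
{ ',', '-', ';', 'd' }

FIRST sets of the non-terminals involved (from the grammar, by fixed-point iteration):
  FIRST(L) = { ',', '-', ';', 'd' }

To compute FIRST(L L), process the symbols left to right:
Symbol L is a non-terminal. Add FIRST(L) \ {ε} = { ',', '-', ';', 'd' }
L is not nullable (ε ∉ FIRST(L)), so stop here.
FIRST(L L) = { ',', '-', ';', 'd' }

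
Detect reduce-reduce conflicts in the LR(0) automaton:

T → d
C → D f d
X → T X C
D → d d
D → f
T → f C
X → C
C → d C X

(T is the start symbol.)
No reduce-reduce conflicts

A reduce-reduce conflict occurs when an LR(0) state has two complete items [A → α .] and [B → β .] — both call for a reduction, and with no lookahead the parser cannot choose between them.

Augment with T' → T and build the canonical LR(0) collection (I0 = CLOSURE({[T' → . T]}), then GOTO on every symbol after a dot until no new states appear). It has 19 states:
  I0: { [T → . d], [T → . f C], [T' → . T] }  — shift
  I1: { [T' → T .] }  — accept
  I2: { [T → d .] }  — reduce
  I3: { [C → . D f d], [C → . d C X], [D → . d d], [D → . f], [T → f . C] }  — shift
  I4: { [T → f C .] }  — reduce
  I5: { [C → D . f d] }  — shift
  I6: { [C → . D f d], [C → . d C X], [C → d . C X], [D → . d d], [D → . f], [D → d . d] }  — shift
  I7: { [D → f .] }  — reduce
  I8: { [C → . D f d], [C → . d C X], [C → d C . X], [D → . d d], [D → . f], [T → . d], [T → . f C], [X → . C], [X → . T X C] }  — shift
  I9: { [C → . D f d], [C → . d C X], [C → d . C X], [D → . d d], [D → . f], [D → d . d], [D → d d .] }  — shift, reduce
  I10: { [X → C .] }  — reduce
  I11: { [C → . D f d], [C → . d C X], [D → . d d], [D → . f], [T → . d], [T → . f C], [X → . C], [X → . T X C], [X → T . X C] }  — shift
  I12: { [C → d C X .] }  — reduce
  I13: { [C → . D f d], [C → . d C X], [C → d . C X], [D → . d d], [D → . f], [D → d . d], [T → d .] }  — shift, reduce
  I14: { [C → . D f d], [C → . d C X], [D → . d d], [D → . f], [D → f .], [T → f . C] }  — shift, reduce
  I15: { [C → . D f d], [C → . d C X], [D → . d d], [D → . f], [X → T X . C] }  — shift
  I16: { [X → T X C .] }  — reduce
  I17: { [C → D f . d] }  — shift
  I18: { [C → D f d .] }  — reduce

No state contains more than one complete item.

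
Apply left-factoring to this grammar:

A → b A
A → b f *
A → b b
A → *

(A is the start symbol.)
A → b A'
A' → A
A' → f *
A' → b
A → *

Left-factoring transforms A → αβ₁ | αβ₂ into A → αA' and A' → β₁ | β₂
(α is the longest common prefix among the alternatives). Repeat until
no nonterminal has two alternatives with a common prefix.

Round 1: A has alternatives sharing prefix 'b'. Introduce A': A → b A'
  Add: A' → A
  Add: A' → f *
  Add: A' → b

No remaining common prefixes — done.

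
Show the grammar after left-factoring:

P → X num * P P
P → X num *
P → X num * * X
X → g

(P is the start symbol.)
Left-factoring transforms A → αβ₁ | αβ₂ into A → αA' and A' → β₁ | β₂
(α is the longest common prefix among the alternatives). Repeat until
no nonterminal has two alternatives with a common prefix.

Round 1: P has alternatives sharing prefix 'X num *'. Introduce P': P → X num * P'
  Add: P' → P P
  Add: P' → ε
  Add: P' → * X

No remaining common prefixes — done.

Resulting grammar:
P → X num * P'
P' → P P
P' → ε
P' → * X
X → g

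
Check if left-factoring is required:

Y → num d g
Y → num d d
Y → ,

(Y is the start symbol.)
Yes, Y has productions with common prefix 'num d'

Left-factoring is needed when two productions for the same non-terminal
share a common prefix on the right-hand side.

Productions for Y:
  Y → num d g
  Y → num d d
  Y → ,

Found common prefix 'num d' in productions for Y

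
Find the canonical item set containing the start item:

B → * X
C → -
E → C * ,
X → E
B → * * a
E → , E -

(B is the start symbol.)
First, augment the grammar with B' → B
I₀ = CLOSURE({ [B' → . B] }):
  [B' → . B] has the dot before B: add [B → . * X], [B → . * * a]
No further items can be added.

I₀ = { [B → . * * a], [B → . * X], [B' → . B] }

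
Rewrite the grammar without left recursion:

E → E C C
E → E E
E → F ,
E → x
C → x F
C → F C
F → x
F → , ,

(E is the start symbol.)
E → F , E'
E → x E'
E' → C C E'
E' → E E'
E' → ε
C → x F
C → F C
F → x
F → , ,

E is directly left-recursive. The standard transformation for
  A → A α₁ | ... | A α_m | β₁ | ... | β_n
is
  A  → β₁ A' | ... | β_n A'
  A' → α₁ A' | ... | α_m A' | ε

E → F , becomes E → F , E'
E → x becomes E → x E'
E → E C C becomes E' → C C E'
E → E E becomes E' → E E'
Add E' → ε

Productions for other non-terminals are unchanged:
  C → x F
  C → F C
  F → x
  F → , ,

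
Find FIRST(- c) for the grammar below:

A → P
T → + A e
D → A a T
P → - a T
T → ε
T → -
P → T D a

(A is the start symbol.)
{ '-' }

To compute FIRST(- c), process the symbols left to right:
Symbol - is a terminal. Add '-' and stop.
FIRST(- c) = { '-' }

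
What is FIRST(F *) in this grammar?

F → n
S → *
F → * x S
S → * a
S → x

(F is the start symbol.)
{ '*', 'n' }

FIRST sets of the non-terminals involved (from the grammar, by fixed-point iteration):
  FIRST(F) = { '*', 'n' }

To compute FIRST(F *), process the symbols left to right:
Symbol F is a non-terminal. Add FIRST(F) \ {ε} = { '*', 'n' }
F is not nullable (ε ∉ FIRST(F)), so stop here.
FIRST(F *) = { '*', 'n' }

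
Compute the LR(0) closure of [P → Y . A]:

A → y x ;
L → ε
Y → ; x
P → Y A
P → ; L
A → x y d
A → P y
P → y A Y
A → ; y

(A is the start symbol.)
To compute CLOSURE, for each item [A → α.Bβ] where B is a non-terminal, add [B → .γ] for all productions B → γ; repeat for the newly added items until nothing changes.

Start with: [P → Y . A]
  [P → Y . A] has the dot before A: add [A → . y x ;], [A → . x y d], [A → . P y], [A → . ; y]
  [A → . P y] has the dot before P: add [P → . Y A], [P → . ; L], [P → . y A Y]
  [P → . Y A] has the dot before Y: add [Y → . ; x]
No further items can be added.

CLOSURE = { [A → . ; y], [A → . P y], [A → . x y d], [A → . y x ;], [P → . ; L], [P → . Y A], [P → . y A Y], [P → Y . A], [Y → . ; x] }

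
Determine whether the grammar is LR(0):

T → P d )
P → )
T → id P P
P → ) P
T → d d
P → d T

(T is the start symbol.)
A grammar is LR(0) if no state in the canonical LR(0) collection has:
  - both a shift item (dot before a terminal) and a complete item (shift-reduce conflict), or
  - two or more complete items (reduce-reduce conflict; the accept item [T' → T .] counts as a complete item here).

Augment with T' → T and build the canonical LR(0) collection (I0 = CLOSURE({[T' → . T]}), then GOTO on every symbol after a dot until no new states appear). It has 14 states:
  I0: { [P → . ) P], [P → . )], [P → . d T], [T → . P d )], [T → . d d], [T → . id P P], [T' → . T] }  — shift
  I1: { [P → ) . P], [P → ) .], [P → . ) P], [P → . )], [P → . d T] }  — shift, reduce
  I2: { [T → P . d )] }  — shift
  I3: { [T' → T .] }  — accept
  I4: { [P → . ) P], [P → . )], [P → . d T], [P → d . T], [T → . P d )], [T → . d d], [T → . id P P], [T → d . d] }  — shift
  I5: { [P → . ) P], [P → . )], [P → . d T], [T → id . P P] }  — shift
  I6: { [P → . ) P], [P → . )], [P → . d T], [T → id P . P] }  — shift
  I7: { [P → . ) P], [P → . )], [P → . d T], [P → d . T], [T → . P d )], [T → . d d], [T → . id P P] }  — shift
  I8: { [P → d T .] }  — reduce
  I9: { [T → id P P .] }  — reduce
  I10: { [P → . ) P], [P → . )], [P → . d T], [P → d . T], [T → . P d )], [T → . d d], [T → . id P P], [T → d . d], [T → d d .] }  — shift, reduce
  I11: { [T → P d . )] }  — shift
  I12: { [T → P d ) .] }  — reduce
  I13: { [P → ) P .] }  — reduce

Conflict in state I1:
  Shift-reduce conflict between [P → ) .] and [P → . )]
So the grammar is NOT LR(0).

Answer: No. Shift-reduce conflict between [P → ) .] and [P → . )]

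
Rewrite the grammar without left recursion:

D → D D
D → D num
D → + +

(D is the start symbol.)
D is directly left-recursive. The standard transformation for
  A → A α₁ | ... | A α_m | β₁ | ... | β_n
is
  A  → β₁ A' | ... | β_n A'
  A' → α₁ A' | ... | α_m A' | ε

D → + + becomes D → + + D'
D → D D becomes D' → D D'
D → D num becomes D' → num D'
Add D' → ε

Resulting grammar:
D → + + D'
D' → D D'
D' → num D'
D' → ε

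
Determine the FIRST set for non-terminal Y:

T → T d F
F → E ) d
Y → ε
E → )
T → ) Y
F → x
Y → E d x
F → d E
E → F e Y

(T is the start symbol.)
{ ')', 'd', 'x', ε }

FIRST sets of the other non-terminals involved (by the same procedure, iterated to a fixed point):
  FIRST(E) = { ')', 'd', 'x' }

From Y → ε:
  - ε-production, so ε ∈ FIRST(Y)
From Y → E d x:
  - E is a non-terminal: add FIRST(E) \ {ε} = { ')', 'd', 'x' }
    E is not nullable, so stop

Collecting: FIRST(Y) = { ')', 'd', 'x', ε }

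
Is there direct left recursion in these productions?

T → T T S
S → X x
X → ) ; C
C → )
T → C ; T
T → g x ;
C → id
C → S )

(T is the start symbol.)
Direct left recursion occurs when N → N α for some non-terminal N (the right-hand side begins with the left-hand side itself).

T → T T S: LEFT RECURSIVE (starts with T)
S → X x: starts with X
X → ) ; C: starts with ')'
C → ): starts with ')'
T → C ; T: starts with C
T → g x ;: starts with g
C → id: starts with id
C → S ): starts with S

The grammar has direct left recursion on: T.

Answer: Yes, T is left-recursive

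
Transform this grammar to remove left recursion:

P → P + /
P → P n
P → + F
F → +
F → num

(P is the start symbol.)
P is directly left-recursive. The standard transformation for
  A → A α₁ | ... | A α_m | β₁ | ... | β_n
is
  A  → β₁ A' | ... | β_n A'
  A' → α₁ A' | ... | α_m A' | ε

P → + F becomes P → + F P'
P → P + / becomes P' → + / P'
P → P n becomes P' → n P'
Add P' → ε

Productions for other non-terminals are unchanged:
  F → +
  F → num

Resulting grammar:
P → + F P'
P' → + / P'
P' → n P'
P' → ε
F → +
F → num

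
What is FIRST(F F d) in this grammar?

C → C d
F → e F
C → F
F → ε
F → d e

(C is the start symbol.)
{ 'd', 'e' }

FIRST sets of the non-terminals involved (from the grammar, by fixed-point iteration):
  FIRST(F) = { 'd', 'e', ε }

To compute FIRST(F F d), process the symbols left to right:
Symbol F is a non-terminal. Add FIRST(F) \ {ε} = { 'd', 'e' }
F is nullable (ε ∈ FIRST(F)), continue to the next symbol.
Symbol F is a non-terminal. Add FIRST(F) \ {ε} = { 'd', 'e' }
F is nullable (ε ∈ FIRST(F)), continue to the next symbol.
Symbol d is a terminal. Add 'd' and stop.
FIRST(F F d) = { 'd', 'e' }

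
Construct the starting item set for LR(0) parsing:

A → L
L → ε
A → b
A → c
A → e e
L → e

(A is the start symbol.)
{ [A → . L], [A → . b], [A → . c], [A → . e e], [A' → . A], [L → . e], [L → .] }

First, augment the grammar with A' → A
I₀ = CLOSURE({ [A' → . A] }):
  [A' → . A] has the dot before A: add [A → . L], [A → . b], [A → . c], [A → . e e]
  [A → . L] has the dot before L: add [L → .], [L → . e]
No further items can be added.

I₀ = { [A → . L], [A → . b], [A → . c], [A → . e e], [A' → . A], [L → . e], [L → .] }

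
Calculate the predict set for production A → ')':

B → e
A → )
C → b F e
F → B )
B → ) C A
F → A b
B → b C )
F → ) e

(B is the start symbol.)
PREDICT(A → ')') = (FIRST(RHS) \ {ε}) ∪ (FOLLOW(A) if ε ∈ FIRST(RHS), i.e. RHS ⇒* ε)
FIRST(')') = { ')' }
ε ∉ FIRST(')'), so FOLLOW(A) is not added.
PREDICT(A → ')') = { ')' }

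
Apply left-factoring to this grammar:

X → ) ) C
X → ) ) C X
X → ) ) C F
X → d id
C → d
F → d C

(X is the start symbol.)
X → ) ) C X'
X' → ε
X' → X
X' → F
X → d id
C → d
F → d C

Left-factoring transforms A → αβ₁ | αβ₂ into A → αA' and A' → β₁ | β₂
(α is the longest common prefix among the alternatives). Repeat until
no nonterminal has two alternatives with a common prefix.

Round 1: X has alternatives sharing prefix ') ) C'. Introduce X': X → ) ) C X'
  Add: X' → ε
  Add: X' → X
  Add: X' → F

No remaining common prefixes — done.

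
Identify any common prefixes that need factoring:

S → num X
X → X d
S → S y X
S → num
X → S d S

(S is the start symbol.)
Left-factoring is needed when two productions for the same non-terminal
share a common prefix on the right-hand side.

Productions for S:
  S → num X
  S → S y X
  S → num
Productions for X:
  X → X d
  X → S d S

Found common prefix 'num' in productions for S

Answer: Yes, S has productions with common prefix 'num'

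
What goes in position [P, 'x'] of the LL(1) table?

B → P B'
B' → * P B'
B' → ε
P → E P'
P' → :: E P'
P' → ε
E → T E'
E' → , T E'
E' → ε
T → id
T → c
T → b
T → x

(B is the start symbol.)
To find M[P, 'x'], we find productions for P where 'x' is in the predict set (PREDICT(N → α) = (FIRST(α) \ {ε}) ∪ (FOLLOW(N) if α ⇒* ε)).

Relevant sets:
  FIRST(E) = { 'b', 'c', 'id', 'x' }

P → E P': PREDICT = { 'b', 'c', 'id', 'x' }
  'x' is in predict set, so this production goes in M[P, 'x']

M[P, 'x'] = P → E P'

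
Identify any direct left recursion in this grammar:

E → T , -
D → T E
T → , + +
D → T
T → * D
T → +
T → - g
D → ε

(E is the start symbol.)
Direct left recursion occurs when N → N α for some non-terminal N (the right-hand side begins with the left-hand side itself).

E → T , -: starts with T
D → T E: starts with T
T → , + +: starts with ','
D → T: starts with T
T → * D: starts with '*'
T → +: starts with '+'
T → - g: starts with '-'
D → ε: starts with ε

No direct left recursion found.

Answer: No direct left recursion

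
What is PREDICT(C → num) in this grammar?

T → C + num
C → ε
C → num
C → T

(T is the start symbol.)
{ 'num' }

PREDICT(C → num) = (FIRST(RHS) \ {ε}) ∪ (FOLLOW(C) if ε ∈ FIRST(RHS), i.e. RHS ⇒* ε)
FIRST(num) = { 'num' }
ε ∉ FIRST(num), so FOLLOW(C) is not added.
PREDICT(C → num) = { 'num' }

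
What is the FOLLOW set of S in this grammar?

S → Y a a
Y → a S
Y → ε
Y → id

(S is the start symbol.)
To compute FOLLOW(S), find every occurrence of S on a right-hand side N → α S β: add FIRST(β) \ {ε}, and if β is empty or nullable also add FOLLOW(N). Iterate to a fixed point.

S is the start symbol, so $ ∈ FOLLOW(S).
In Y → a S: S is at the end, add FOLLOW(Y)

The FOLLOW sets referred to above (computed the same way, to a fixed point):
  FOLLOW(Y) = { 'a' }

Taking the union: FOLLOW(S) = { $, 'a' }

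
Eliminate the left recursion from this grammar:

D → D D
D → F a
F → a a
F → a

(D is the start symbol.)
D → F a D'
D' → D D'
D' → ε
F → a a
F → a

D is directly left-recursive. The standard transformation for
  A → A α₁ | ... | A α_m | β₁ | ... | β_n
is
  A  → β₁ A' | ... | β_n A'
  A' → α₁ A' | ... | α_m A' | ε

D → F a becomes D → F a D'
D → D D becomes D' → D D'
Add D' → ε

Productions for other non-terminals are unchanged:
  F → a a
  F → a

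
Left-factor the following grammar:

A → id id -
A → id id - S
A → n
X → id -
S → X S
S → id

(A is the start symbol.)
A → id id - A'
A' → ε
A' → S
A → n
X → id -
S → X S
S → id

Left-factoring transforms A → αβ₁ | αβ₂ into A → αA' and A' → β₁ | β₂
(α is the longest common prefix among the alternatives). Repeat until
no nonterminal has two alternatives with a common prefix.

Round 1: A has alternatives sharing prefix 'id id -'. Introduce A': A → id id - A'
  Add: A' → ε
  Add: A' → S

No remaining common prefixes — done.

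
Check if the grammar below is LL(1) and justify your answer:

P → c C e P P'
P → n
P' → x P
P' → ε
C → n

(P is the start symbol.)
A grammar is LL(1) if for each non-terminal N with multiple productions, the predict sets of those productions are pairwise disjoint, where PREDICT(N → α) = (FIRST(α) \ {ε}) ∪ (FOLLOW(N) if α ⇒* ε).

Relevant sets:
  FOLLOW(P') = { $, 'x' }

For P:
  PREDICT(P → c C e P P') = { 'c' }
  PREDICT(P → n) = { 'n' }
For P':
  PREDICT(P' → x P) = { 'x' }
  PREDICT(P' → ε) = { $, 'x' }
C has a single production, so nothing to check there.

Conflict found: Predict set conflict for P': { 'x' }
The grammar is NOT LL(1).

Answer: No. Predict set conflict for P': { 'x' }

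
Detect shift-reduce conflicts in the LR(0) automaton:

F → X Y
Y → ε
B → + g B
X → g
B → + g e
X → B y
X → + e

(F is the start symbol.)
A shift-reduce conflict occurs when an LR(0) state has both:
  - a complete (reduce) item [A → α .] (dot at the end), and
  - a shift item [B → β . c γ] (dot before a terminal).

Augment with F' → F and build the canonical LR(0) collection (I0 = CLOSURE({[F' → . F]}), then GOTO on every symbol after a dot until no new states appear). It has 13 states:
  I0: { [B → . + g B], [B → . + g e], [F → . X Y], [F' → . F], [X → . + e], [X → . B y], [X → . g] }  — shift
  I1: { [B → + . g B], [B → + . g e], [X → + . e] }  — shift
  I2: { [X → B . y] }  — shift
  I3: { [F' → F .] }  — accept
  I4: { [F → X . Y], [Y → .] }  — reduce
  I5: { [X → g .] }  — reduce
  I6: { [F → X Y .] }  — reduce
  I7: { [X → B y .] }  — reduce
  I8: { [X → + e .] }  — reduce
  I9: { [B → + g . B], [B → + g . e], [B → . + g B], [B → . + g e] }  — shift
  I10: { [B → + . g B], [B → + . g e] }  — shift
  I11: { [B → + g B .] }  — reduce
  I12: { [B → + g e .] }  — reduce

No state contains both a complete item and a shift item.

Answer: No shift-reduce conflicts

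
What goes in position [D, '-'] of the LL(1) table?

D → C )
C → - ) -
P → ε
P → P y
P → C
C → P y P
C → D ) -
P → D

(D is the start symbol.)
To find M[D, '-'], we find productions for D where '-' is in the predict set (PREDICT(N → α) = (FIRST(α) \ {ε}) ∪ (FOLLOW(N) if α ⇒* ε)).

Relevant sets:
  FIRST(C) = { '-', 'y' }

D → C ): PREDICT = { '-', 'y' }
  '-' is in predict set, so this production goes in M[D, '-']

M[D, '-'] = D → C )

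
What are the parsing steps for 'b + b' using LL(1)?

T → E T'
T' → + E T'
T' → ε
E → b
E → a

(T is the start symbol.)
Stack is shown with the top on the left.

Stack     Input    Action
-------------------------
T $       b + b $  output T → E T'
E T' $    b + b $  output E → b
b T' $    b + b $  match 'b'
T' $      + b $    output T' → + E T'
+ E T' $  + b $    match '+'
E T' $    b $      output E → b
b T' $    b $      match 'b'
T' $      $        output T' → ε
$         $        accept

The string is accepted.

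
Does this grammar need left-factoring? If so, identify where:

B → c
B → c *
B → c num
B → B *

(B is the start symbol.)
Left-factoring is needed when two productions for the same non-terminal
share a common prefix on the right-hand side.

Productions for B:
  B → c
  B → c *
  B → c num
  B → B *

Found common prefix 'c' in productions for B

Answer: Yes, B has productions with common prefix 'c'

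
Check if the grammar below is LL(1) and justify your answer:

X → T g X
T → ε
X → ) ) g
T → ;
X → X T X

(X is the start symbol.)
No. Predict set conflict for X: { ';', 'g' }

A grammar is LL(1) if for each non-terminal N with multiple productions, the predict sets of those productions are pairwise disjoint, where PREDICT(N → α) = (FIRST(α) \ {ε}) ∪ (FOLLOW(N) if α ⇒* ε).

Relevant sets:
  FIRST(T) = { ';', ε }
  FIRST(X) = { ')', ';', 'g' }
  FOLLOW(T) = { ')', ';', 'g' }

For X:
  PREDICT(X → T g X) = { ';', 'g' }
  PREDICT(X → ')' ')' g) = { ')' }
  PREDICT(X → X T X) = { ')', ';', 'g' }
For T:
  PREDICT(T → ε) = { ')', ';', 'g' }
  PREDICT(T → ';') = { ';' }

Conflict found: Predict set conflict for X: { ';', 'g' }
The grammar is NOT LL(1).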